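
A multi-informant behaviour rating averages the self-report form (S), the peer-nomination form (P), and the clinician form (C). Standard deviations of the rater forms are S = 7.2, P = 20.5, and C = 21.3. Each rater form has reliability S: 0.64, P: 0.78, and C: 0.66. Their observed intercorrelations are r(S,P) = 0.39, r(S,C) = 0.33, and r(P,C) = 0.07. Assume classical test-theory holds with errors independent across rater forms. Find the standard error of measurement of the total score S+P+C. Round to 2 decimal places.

Var(total) = 925.78 + 277.477 = 1203.26.
True-score variance = 660.408 + 277.477 = 937.885, so reliability = 0.7795.
Error variance = 1203.26 − 937.885 = 265.372; SEM = √265.372 = 16.29.

16.29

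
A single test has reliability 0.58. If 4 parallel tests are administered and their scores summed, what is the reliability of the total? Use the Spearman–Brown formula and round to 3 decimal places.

0.847

ρ_k = kρ / (1 + (k−1)ρ) = 4·0.58 / (1 + 3·0.58) = 2.320 / 2.740 = 0.847.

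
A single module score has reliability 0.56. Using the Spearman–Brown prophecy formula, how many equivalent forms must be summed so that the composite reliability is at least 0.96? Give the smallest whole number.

k ≥ ρ*(1−ρ₁)/(ρ₁(1−ρ*)) = 0.96·0.44 / (0.56·0.04) = 18.857.
Smallest integer k = 19.

19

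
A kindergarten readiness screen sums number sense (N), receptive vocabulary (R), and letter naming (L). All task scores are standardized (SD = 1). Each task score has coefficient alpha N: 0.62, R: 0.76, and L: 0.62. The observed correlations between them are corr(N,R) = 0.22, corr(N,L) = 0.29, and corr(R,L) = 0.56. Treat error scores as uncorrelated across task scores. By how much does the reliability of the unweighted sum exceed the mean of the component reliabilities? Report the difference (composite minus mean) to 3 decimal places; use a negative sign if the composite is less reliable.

0.139

Var(sum) = 3 + 2.14 = 5.14; true-score variance = 2 + 2.14 = 4.14; composite reliability = 0.8054.
Mean component reliability = 0.6667.
Difference = 0.8054 − 0.6667 = 0.139.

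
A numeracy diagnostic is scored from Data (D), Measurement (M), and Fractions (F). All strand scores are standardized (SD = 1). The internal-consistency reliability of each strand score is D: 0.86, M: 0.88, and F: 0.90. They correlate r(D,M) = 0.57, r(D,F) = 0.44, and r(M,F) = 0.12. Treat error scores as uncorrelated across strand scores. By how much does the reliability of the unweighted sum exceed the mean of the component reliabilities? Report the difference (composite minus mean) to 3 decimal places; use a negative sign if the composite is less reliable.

Var(sum) = 3 + 2.26 = 5.26; true-score variance = 2.64 + 2.26 = 4.9; composite reliability = 0.9316.
Mean component reliability = 0.8800.
Difference = 0.9316 − 0.8800 = 0.052.

0.052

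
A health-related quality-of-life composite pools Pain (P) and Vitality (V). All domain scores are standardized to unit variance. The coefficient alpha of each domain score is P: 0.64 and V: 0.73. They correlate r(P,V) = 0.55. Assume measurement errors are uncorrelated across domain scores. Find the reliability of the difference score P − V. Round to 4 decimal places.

0.3000

Var(P−V) = 1 + 1 − 2·0.55 = 2 − 1.1 = 0.9.
With uncorrelated errors the cross-covariances are all true-score covariance, so they carry over unchanged; only the diagonal terms shrink to ρᵢσᵢ².
True-score variance = [0.64 + 0.73] − 1.1 = 1.37 − 1.1 = 0.27.
Reliability = 0.27 / 0.9 = 0.3000.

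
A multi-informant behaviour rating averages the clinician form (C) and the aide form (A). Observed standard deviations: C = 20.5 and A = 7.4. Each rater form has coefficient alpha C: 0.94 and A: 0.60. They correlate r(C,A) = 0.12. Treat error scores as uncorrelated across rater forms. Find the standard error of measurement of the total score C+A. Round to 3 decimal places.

6.864

Var(total) = 475.01 + 36.408 = 511.418.
True-score variance = 427.891 + 36.408 = 464.299, so reliability = 0.9079.
Error variance = 511.418 − 464.299 = 47.119; SEM = √47.119 = 6.864.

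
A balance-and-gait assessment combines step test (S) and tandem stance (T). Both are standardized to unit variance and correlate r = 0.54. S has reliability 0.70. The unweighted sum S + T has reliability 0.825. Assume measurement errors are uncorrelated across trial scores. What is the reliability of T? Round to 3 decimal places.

Var(S+T) = 2 + 2·0.54 = 3.080.
True-score variance = ρ_S + ρ_T + 2·0.54, so 0.825 = (0.70 + ρ_T + 1.08) / 3.080.
ρ_T = 0.825·3.080 − 0.70 − 1.08 = 0.761.

0.761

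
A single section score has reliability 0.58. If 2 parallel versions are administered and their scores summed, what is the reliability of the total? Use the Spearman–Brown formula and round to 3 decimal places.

0.734

ρ_k = kρ / (1 + (k−1)ρ) = 2·0.58 / (1 + 1·0.58) = 1.160 / 1.580 = 0.734.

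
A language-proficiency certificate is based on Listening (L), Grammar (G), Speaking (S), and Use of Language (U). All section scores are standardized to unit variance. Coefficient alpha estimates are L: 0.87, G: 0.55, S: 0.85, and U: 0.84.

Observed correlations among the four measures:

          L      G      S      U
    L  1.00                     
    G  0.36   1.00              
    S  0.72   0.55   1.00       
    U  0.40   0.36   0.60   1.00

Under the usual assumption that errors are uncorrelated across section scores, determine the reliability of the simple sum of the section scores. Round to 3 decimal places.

0.911

Var(L+G+S+U) = 4 + 2·[0.36 + 0.72 + 0.40 + 0.55 + 0.36 + 0.60] = 4 + 5.98 = 9.98.
Because errors are independent across components, Cov(Tᵢ,Tⱼ) = Cov(Xᵢ,Xⱼ); the off-diagonal part of the true-score variance is the same as above.
True-score variance = [0.87 + 0.55 + 0.85 + 0.84] + 5.98 = 3.11 + 5.98 = 9.09.
Reliability = 9.09 / 9.98 = 0.911.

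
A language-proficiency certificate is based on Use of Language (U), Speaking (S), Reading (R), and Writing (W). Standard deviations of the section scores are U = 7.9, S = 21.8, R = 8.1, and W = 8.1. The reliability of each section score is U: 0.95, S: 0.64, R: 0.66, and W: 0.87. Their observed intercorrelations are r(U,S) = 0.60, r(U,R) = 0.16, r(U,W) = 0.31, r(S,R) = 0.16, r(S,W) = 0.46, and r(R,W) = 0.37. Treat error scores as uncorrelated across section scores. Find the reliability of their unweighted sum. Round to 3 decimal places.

0.830

Var(U+S+R+W) = 7.9² + 21.8² + 8.1² + 8.1² + 2·[7.9·21.8·0.60 + 7.9·8.1·0.16 + 7.9·8.1·0.31 + 21.8·8.1·0.16 + 21.8·8.1·0.46 + 8.1·8.1·0.37] = 668.87 + 534.325 = 1203.2.
With uncorrelated errors the cross-covariances are all true-score covariance, so they carry over unchanged; only the diagonal terms shrink to ρᵢσᵢ².
True-score variance = [7.9²·0.95 + 21.8²·0.64 + 8.1²·0.66 + 8.1²·0.87] + 534.325 = 463.826 + 534.325 = 998.152.
Reliability = 998.152 / 1203.2 = 0.830.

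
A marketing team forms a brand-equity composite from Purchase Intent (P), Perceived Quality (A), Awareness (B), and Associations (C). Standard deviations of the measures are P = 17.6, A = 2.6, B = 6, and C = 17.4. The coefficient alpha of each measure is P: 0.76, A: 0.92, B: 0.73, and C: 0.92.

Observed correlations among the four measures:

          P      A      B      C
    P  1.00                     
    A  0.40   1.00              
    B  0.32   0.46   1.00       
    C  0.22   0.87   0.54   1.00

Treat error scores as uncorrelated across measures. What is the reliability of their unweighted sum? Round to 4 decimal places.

0.9011

Var(P+A+B+C) = 17.6² + 2.6² + 6² + 17.4² + 2·[17.6·2.6·0.40 + 17.6·6·0.32 + 17.6·17.4·0.22 + 2.6·6·0.46 + 2.6·17.4·0.87 + 6·17.4·0.54] = 655.28 + 444.759 = 1100.04.
Because errors are independent across components, Cov(Tᵢ,Tⱼ) = Cov(Xᵢ,Xⱼ); the off-diagonal part of the true-score variance is the same as above.
True-score variance = [17.6²·0.76 + 2.6²·0.92 + 6²·0.73 + 17.4²·0.92] + 444.759 = 546.456 + 444.759 = 991.215.
Reliability = 991.215 / 1100.04 = 0.9011.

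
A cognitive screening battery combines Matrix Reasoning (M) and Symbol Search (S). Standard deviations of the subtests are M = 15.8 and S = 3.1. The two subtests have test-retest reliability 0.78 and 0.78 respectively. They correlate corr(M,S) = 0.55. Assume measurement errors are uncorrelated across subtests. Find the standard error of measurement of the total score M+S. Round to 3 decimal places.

7.552

Var(total) = 259.25 + 53.878 = 313.128.
True-score variance = 202.215 + 53.878 = 256.093, so reliability = 0.8179.
Error variance = 313.128 − 256.093 = 57.035; SEM = √57.035 = 7.552.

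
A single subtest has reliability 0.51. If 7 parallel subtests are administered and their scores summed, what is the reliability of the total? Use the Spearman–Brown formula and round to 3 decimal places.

0.879

ρ_k = kρ / (1 + (k−1)ρ) = 7·0.51 / (1 + 6·0.51) = 3.570 / 4.060 = 0.879.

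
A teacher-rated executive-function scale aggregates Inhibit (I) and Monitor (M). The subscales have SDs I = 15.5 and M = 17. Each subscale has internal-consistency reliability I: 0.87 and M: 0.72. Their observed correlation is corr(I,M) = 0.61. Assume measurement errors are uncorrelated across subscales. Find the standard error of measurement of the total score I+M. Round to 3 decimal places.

10.590

Var(total) = 529.25 + 321.47 = 850.72.
True-score variance = 417.097 + 321.47 = 738.567, so reliability = 0.8682.
Error variance = 850.72 − 738.567 = 112.153; SEM = √112.153 = 10.590.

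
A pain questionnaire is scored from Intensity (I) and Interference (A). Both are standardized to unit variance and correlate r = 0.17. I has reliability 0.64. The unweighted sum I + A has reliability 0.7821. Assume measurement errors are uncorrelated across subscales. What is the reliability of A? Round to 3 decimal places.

Var(I+A) = 2 + 2·0.17 = 2.340.
True-score variance = ρ_I + ρ_A + 2·0.17, so 0.7821 = (0.64 + ρ_A + 0.34) / 2.340.
ρ_A = 0.7821·2.340 − 0.64 − 0.34 = 0.850.

0.850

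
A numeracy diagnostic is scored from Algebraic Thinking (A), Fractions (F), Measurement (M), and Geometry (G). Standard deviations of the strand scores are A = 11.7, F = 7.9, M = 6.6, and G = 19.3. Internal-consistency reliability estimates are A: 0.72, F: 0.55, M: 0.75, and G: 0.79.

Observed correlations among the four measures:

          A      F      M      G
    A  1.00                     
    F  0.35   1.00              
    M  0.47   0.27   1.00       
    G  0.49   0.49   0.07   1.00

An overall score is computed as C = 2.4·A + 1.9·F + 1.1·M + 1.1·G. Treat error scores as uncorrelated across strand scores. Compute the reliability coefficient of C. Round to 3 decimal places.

Var(C) = 2.4²·11.7² + 1.9²·7.9² + 1.1²·6.6² + 1.1²·19.3² + 2·[4.56·11.7·7.9·0.35 + 2.64·11.7·6.6·0.47 + 2.64·11.7·19.3·0.49 + 2.09·7.9·6.6·0.27 + 2.09·7.9·19.3·0.49 + 1.21·6.6·19.3·0.07] = 1517.21 + 1463.59 = 2980.8.
Because errors are independent across components, Cov(Tᵢ,Tⱼ) = Cov(Xᵢ,Xⱼ); the off-diagonal part of the true-score variance is the same as above.
True-score variance = [2.4²·11.7²·0.72 + 1.9²·7.9²·0.55 + 1.1²·6.6²·0.75 + 1.1²·19.3²·0.79] + 1463.59 = 1087.22 + 1463.59 = 2550.81.
Reliability = 2550.81 / 2980.8 = 0.856.

0.856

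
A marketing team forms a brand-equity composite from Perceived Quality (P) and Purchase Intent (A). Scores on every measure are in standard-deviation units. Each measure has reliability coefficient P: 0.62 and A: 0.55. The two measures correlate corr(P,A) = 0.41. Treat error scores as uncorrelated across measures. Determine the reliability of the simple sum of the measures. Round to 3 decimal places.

0.706

Var(P+A) = 2 + 2·[0.41] = 2 + 0.82 = 2.82.
With uncorrelated errors the cross-covariances are all true-score covariance, so they carry over unchanged; only the diagonal terms shrink to ρᵢσᵢ².
True-score variance = [0.62 + 0.55] + 0.82 = 1.17 + 0.82 = 1.99.
Reliability = 1.99 / 2.82 = 0.706.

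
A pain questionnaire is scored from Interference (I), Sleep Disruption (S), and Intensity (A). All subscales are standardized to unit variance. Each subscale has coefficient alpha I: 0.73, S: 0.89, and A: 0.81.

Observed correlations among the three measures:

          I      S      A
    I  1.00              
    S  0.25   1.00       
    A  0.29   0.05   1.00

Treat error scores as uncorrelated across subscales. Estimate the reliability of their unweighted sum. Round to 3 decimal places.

0.864

Var(I+S+A) = 3 + 2·[0.25 + 0.29 + 0.05] = 3 + 1.18 = 4.18.
With uncorrelated errors the cross-covariances are all true-score covariance, so they carry over unchanged; only the diagonal terms shrink to ρᵢσᵢ².
True-score variance = [0.73 + 0.89 + 0.81] + 1.18 = 2.43 + 1.18 = 3.61.
Reliability = 3.61 / 4.18 = 0.864.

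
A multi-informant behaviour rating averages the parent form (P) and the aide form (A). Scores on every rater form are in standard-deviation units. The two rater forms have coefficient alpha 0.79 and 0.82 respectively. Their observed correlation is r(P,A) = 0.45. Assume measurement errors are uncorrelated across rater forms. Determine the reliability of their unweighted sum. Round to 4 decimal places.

0.8655

Var(P+A) = 2 + 2·[0.45] = 2 + 0.9 = 2.9.
Under uncorrelated errors the observed covariances equal the true-score covariances, so only the own-variance terms attenuate.
True-score variance = [0.79 + 0.82] + 0.9 = 1.61 + 0.9 = 2.51.
Reliability = 2.51 / 2.9 = 0.8655.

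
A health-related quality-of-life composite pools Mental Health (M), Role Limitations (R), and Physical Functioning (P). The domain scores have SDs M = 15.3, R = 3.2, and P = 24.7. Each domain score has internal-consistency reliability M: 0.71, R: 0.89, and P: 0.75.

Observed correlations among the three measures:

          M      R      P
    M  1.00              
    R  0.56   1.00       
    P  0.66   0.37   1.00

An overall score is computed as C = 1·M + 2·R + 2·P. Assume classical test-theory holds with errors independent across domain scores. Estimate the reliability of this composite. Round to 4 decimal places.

0.8318

Var(C) = 15.3² + 2²·3.2² + 2²·24.7² + 2·[2·15.3·3.2·0.56 + 2·15.3·24.7·0.66 + 4·3.2·24.7·0.37] = 2715.41 + 1341.31 = 4056.72.
Under uncorrelated errors the observed covariances equal the true-score covariances, so only the own-variance terms attenuate.
True-score variance = [15.3²·0.71 + 2²·3.2²·0.89 + 2²·24.7²·0.75] + 1341.31 = 2032.93 + 1341.31 = 3374.24.
Reliability = 3374.24 / 4056.72 = 0.8318.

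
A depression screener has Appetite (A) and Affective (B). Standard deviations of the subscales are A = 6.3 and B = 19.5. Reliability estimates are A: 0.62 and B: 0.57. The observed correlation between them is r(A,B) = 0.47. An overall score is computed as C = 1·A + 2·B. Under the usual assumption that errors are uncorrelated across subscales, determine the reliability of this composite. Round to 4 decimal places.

Var(C) = 6.3² + 2²·19.5² + 2·[2·6.3·19.5·0.47] = 1560.69 + 230.958 = 1791.65.
Under uncorrelated errors the observed covariances equal the true-score covariances, so only the own-variance terms attenuate.
True-score variance = [6.3²·0.62 + 2²·19.5²·0.57] + 230.958 = 891.578 + 230.958 = 1122.54.
Reliability = 1122.54 / 1791.65 = 0.6265.

0.6265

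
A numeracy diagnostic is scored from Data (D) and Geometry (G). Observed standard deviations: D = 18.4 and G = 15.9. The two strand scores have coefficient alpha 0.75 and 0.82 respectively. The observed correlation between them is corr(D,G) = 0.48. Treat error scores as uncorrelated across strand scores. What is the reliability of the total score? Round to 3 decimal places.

Var(D+G) = 18.4² + 15.9² + 2·[18.4·15.9·0.48] = 591.37 + 280.858 = 872.228.
With uncorrelated errors the cross-covariances are all true-score covariance, so they carry over unchanged; only the diagonal terms shrink to ρᵢσᵢ².
True-score variance = [18.4²·0.75 + 15.9²·0.82] + 280.858 = 461.224 + 280.858 = 742.082.
Reliability = 742.082 / 872.228 = 0.851.

0.851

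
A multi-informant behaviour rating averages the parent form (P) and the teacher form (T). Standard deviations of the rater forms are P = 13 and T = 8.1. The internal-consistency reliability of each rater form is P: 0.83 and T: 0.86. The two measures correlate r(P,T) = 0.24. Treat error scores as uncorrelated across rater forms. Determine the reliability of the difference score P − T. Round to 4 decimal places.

Var(P−T) = 13² + 8.1² − 2·13·8.1·0.24 = 234.61 − 50.544 = 184.066.
Because errors are independent across components, Cov(Tᵢ,Tⱼ) = Cov(Xᵢ,Xⱼ); the off-diagonal part of the true-score variance is the same as above.
True-score variance = [13²·0.83 + 8.1²·0.86] − 50.544 = 196.695 − 50.544 = 146.151.
Reliability = 146.151 / 184.066 = 0.7940.

0.7940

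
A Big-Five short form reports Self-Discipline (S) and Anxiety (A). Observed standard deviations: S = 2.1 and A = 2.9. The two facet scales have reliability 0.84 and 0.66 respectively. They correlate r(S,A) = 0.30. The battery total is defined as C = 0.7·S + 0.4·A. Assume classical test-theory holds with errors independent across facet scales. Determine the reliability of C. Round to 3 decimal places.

0.823

Var(C) = 0.7²·2.1² + 0.4²·2.9² + 2·[0.28·2.1·2.9·0.30] = 3.5065 + 1.02312 = 4.52962.
With uncorrelated errors the cross-covariances are all true-score covariance, so they carry over unchanged; only the diagonal terms shrink to ρᵢσᵢ².
True-score variance = [0.7²·2.1²·0.84 + 0.4²·2.9²·0.66] + 1.02312 = 2.70325 + 1.02312 = 3.72637.
Reliability = 3.72637 / 4.52962 = 0.823.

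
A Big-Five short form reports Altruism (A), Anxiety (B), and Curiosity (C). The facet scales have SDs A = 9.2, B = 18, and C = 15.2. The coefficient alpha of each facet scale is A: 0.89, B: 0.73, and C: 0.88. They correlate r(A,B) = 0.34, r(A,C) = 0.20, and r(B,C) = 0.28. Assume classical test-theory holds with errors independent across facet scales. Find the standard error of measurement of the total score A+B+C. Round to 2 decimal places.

11.16

Var(total) = 639.68 + 321.76 = 961.44.
True-score variance = 515.165 + 321.76 = 836.925, so reliability = 0.8705.
Error variance = 961.44 − 836.925 = 124.515; SEM = √124.515 = 11.16.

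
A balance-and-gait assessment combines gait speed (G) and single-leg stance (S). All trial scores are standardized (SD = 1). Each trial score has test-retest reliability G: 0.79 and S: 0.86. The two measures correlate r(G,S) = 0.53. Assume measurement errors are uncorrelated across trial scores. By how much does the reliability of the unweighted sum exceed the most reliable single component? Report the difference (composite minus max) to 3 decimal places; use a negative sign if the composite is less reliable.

Var(sum) = 2 + 1.06 = 3.06; true-score variance = 1.65 + 1.06 = 2.71; composite reliability = 0.8856.
Max component reliability = 0.8600.
Difference = 0.8856 − 0.8600 = 0.026.

0.026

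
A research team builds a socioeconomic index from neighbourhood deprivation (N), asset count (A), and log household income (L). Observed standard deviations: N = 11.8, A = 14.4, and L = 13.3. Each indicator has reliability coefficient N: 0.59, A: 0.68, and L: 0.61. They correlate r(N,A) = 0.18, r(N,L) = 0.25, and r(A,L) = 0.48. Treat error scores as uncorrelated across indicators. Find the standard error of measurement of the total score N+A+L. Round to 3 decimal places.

Var(total) = 523.49 + 323.5 = 846.99.
True-score variance = 331.059 + 323.5 = 654.56, so reliability = 0.7728.
Error variance = 846.99 − 654.56 = 192.431; SEM = √192.431 = 13.872.

13.872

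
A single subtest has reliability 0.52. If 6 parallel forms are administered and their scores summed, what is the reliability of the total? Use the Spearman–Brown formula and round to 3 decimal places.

ρ_k = kρ / (1 + (k−1)ρ) = 6·0.52 / (1 + 5·0.52) = 3.120 / 3.600 = 0.867.

0.867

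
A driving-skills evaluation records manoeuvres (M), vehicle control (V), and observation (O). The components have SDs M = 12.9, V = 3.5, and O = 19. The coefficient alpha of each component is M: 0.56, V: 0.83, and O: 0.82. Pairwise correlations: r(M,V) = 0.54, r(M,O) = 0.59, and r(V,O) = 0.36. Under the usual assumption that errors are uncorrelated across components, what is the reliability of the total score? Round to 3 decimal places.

Var(M+V+O) = 12.9² + 3.5² + 19² + 2·[12.9·3.5·0.54 + 12.9·19·0.59 + 3.5·19·0.36] = 539.66 + 385.86 = 925.52.
Under uncorrelated errors the observed covariances equal the true-score covariances, so only the own-variance terms attenuate.
True-score variance = [12.9²·0.56 + 3.5²·0.83 + 19²·0.82] + 385.86 = 399.377 + 385.86 = 785.237.
Reliability = 785.237 / 925.52 = 0.848.

0.848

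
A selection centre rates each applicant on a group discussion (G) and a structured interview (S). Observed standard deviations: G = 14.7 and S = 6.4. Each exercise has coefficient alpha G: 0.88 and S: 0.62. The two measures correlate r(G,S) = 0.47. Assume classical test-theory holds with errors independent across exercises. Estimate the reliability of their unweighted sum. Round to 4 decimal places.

0.8799

Var(G+S) = 14.7² + 6.4² + 2·[14.7·6.4·0.47] = 257.05 + 88.4352 = 345.485.
With uncorrelated errors the cross-covariances are all true-score covariance, so they carry over unchanged; only the diagonal terms shrink to ρᵢσᵢ².
True-score variance = [14.7²·0.88 + 6.4²·0.62] + 88.4352 = 215.554 + 88.4352 = 303.99.
Reliability = 303.99 / 345.485 = 0.8799.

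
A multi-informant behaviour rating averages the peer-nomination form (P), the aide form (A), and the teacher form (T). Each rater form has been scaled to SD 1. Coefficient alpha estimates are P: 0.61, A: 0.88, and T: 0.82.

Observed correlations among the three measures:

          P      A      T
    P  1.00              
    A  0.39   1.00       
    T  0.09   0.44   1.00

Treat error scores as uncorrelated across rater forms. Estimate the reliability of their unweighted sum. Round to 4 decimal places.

0.8574

Var(P+A+T) = 3 + 2·[0.39 + 0.09 + 0.44] = 3 + 1.84 = 4.84.
With uncorrelated errors the cross-covariances are all true-score covariance, so they carry over unchanged; only the diagonal terms shrink to ρᵢσᵢ².
True-score variance = [0.61 + 0.88 + 0.82] + 1.84 = 2.31 + 1.84 = 4.15.
Reliability = 4.15 / 4.84 = 0.8574.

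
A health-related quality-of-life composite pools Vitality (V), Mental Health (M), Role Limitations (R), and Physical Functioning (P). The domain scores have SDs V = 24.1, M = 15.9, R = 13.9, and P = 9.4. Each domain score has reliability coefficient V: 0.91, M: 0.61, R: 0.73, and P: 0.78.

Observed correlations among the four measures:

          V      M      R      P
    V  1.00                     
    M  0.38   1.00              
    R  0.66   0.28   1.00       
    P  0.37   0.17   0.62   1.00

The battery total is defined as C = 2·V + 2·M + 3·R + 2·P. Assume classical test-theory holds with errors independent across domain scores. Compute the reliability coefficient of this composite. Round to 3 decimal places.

Var(C) = 2²·24.1² + 2²·15.9² + 3²·13.9² + 2²·9.4² + 2·[4·24.1·15.9·0.38 + 6·24.1·13.9·0.66 + 4·24.1·9.4·0.37 + 6·15.9·13.9·0.28 + 4·15.9·9.4·0.17 + 6·13.9·9.4·0.62] = 5426.81 + 6406.55 = 11833.4.
With uncorrelated errors the cross-covariances are all true-score covariance, so they carry over unchanged; only the diagonal terms shrink to ρᵢσᵢ².
True-score variance = [2²·24.1²·0.91 + 2²·15.9²·0.61 + 3²·13.9²·0.73 + 2²·9.4²·0.78] + 6406.55 = 4276.08 + 6406.55 = 10682.6.
Reliability = 10682.6 / 11833.4 = 0.903.

0.903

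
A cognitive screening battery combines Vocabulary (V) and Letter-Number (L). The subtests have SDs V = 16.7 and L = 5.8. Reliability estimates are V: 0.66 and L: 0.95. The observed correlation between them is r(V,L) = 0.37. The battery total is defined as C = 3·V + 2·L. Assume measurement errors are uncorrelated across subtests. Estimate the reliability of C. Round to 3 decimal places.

0.720

Var(C) = 3²·16.7² + 2²·5.8² + 2·[6·16.7·5.8·0.37] = 2644.57 + 430.058 = 3074.63.
With uncorrelated errors the cross-covariances are all true-score covariance, so they carry over unchanged; only the diagonal terms shrink to ρᵢσᵢ².
True-score variance = [3²·16.7²·0.66 + 2²·5.8²·0.95] + 430.058 = 1784.44 + 430.058 = 2214.5.
Reliability = 2214.5 / 3074.63 = 0.720.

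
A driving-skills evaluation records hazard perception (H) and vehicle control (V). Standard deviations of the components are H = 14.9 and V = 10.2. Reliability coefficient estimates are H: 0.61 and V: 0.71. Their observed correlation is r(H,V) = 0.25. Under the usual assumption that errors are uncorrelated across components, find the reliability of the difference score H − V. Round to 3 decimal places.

Var(H−V) = 14.9² + 10.2² − 2·14.9·10.2·0.25 = 326.05 − 75.99 = 250.06.
Under uncorrelated errors the observed covariances equal the true-score covariances, so only the own-variance terms attenuate.
True-score variance = [14.9²·0.61 + 10.2²·0.71] − 75.99 = 209.295 − 75.99 = 133.305.
Reliability = 133.305 / 250.06 = 0.533.

0.533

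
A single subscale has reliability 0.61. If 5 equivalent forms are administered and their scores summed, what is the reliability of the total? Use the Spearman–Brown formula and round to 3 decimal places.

ρ_k = kρ / (1 + (k−1)ρ) = 5·0.61 / (1 + 4·0.61) = 3.050 / 3.440 = 0.887.

0.887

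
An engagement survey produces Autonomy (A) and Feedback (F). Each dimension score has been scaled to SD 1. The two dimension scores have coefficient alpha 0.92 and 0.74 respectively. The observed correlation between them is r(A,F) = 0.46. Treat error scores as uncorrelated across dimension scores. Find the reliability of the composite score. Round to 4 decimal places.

Var(A+F) = 2 + 2·[0.46] = 2 + 0.92 = 2.92.
Because errors are independent across components, Cov(Tᵢ,Tⱼ) = Cov(Xᵢ,Xⱼ); the off-diagonal part of the true-score variance is the same as above.
True-score variance = [0.92 + 0.74] + 0.92 = 1.66 + 0.92 = 2.58.
Reliability = 2.58 / 2.92 = 0.8836.

0.8836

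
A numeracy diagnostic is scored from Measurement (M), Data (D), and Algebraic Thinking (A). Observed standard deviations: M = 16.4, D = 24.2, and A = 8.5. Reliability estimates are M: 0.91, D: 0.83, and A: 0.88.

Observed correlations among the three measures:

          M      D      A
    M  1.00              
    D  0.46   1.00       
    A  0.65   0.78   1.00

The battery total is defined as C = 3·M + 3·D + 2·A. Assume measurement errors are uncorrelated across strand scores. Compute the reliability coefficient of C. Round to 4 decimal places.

Var(C) = 3²·16.4² + 3²·24.2² + 2²·8.5² + 2·[9·16.4·24.2·0.46 + 6·16.4·8.5·0.65 + 6·24.2·8.5·0.78] = 7980.4 + 6298.84 = 14279.2.
Because errors are independent across components, Cov(Tᵢ,Tⱼ) = Cov(Xᵢ,Xⱼ); the off-diagonal part of the true-score variance is the same as above.
True-score variance = [3²·16.4²·0.91 + 3²·24.2²·0.83 + 2²·8.5²·0.88] + 6298.84 = 6831.83 + 6298.84 = 13130.7.
Reliability = 13130.7 / 14279.2 = 0.9196.

0.9196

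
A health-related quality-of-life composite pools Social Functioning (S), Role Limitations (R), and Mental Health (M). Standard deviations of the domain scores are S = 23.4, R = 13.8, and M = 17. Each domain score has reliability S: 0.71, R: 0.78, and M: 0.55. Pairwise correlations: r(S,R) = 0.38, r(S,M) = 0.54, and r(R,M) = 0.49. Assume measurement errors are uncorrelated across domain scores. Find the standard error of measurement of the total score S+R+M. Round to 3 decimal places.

Var(total) = 1027 + 904.951 = 1931.95.
True-score variance = 696.261 + 904.951 = 1601.21, so reliability = 0.8288.
Error variance = 1931.95 − 1601.21 = 330.739; SEM = √330.739 = 18.186.

18.186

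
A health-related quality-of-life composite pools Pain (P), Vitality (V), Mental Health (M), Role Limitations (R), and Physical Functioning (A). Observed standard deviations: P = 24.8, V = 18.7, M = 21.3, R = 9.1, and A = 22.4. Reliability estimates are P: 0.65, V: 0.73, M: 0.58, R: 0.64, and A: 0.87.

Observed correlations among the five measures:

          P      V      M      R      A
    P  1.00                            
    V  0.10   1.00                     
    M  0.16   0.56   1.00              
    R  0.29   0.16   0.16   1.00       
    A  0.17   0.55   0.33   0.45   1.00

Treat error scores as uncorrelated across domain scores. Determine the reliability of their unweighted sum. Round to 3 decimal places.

Var(P+V+M+R+A) = 24.8² + 18.7² + 21.3² + 9.1² + 22.4² + 2·[24.8·18.7·0.10 + 24.8·21.3·0.16 + 24.8·9.1·0.29 + 24.8·22.4·0.17 + 18.7·21.3·0.56 + 18.7·9.1·0.16 + 18.7·22.4·0.55 + 21.3·9.1·0.16 + 21.3·22.4·0.33 + 9.1·22.4·0.45] = 2002.99 + 2103.27 = 4106.26.
Because errors are independent across components, Cov(Tᵢ,Tⱼ) = Cov(Xᵢ,Xⱼ); the off-diagonal part of the true-score variance is the same as above.
True-score variance = [24.8²·0.65 + 18.7²·0.73 + 21.3²·0.58 + 9.1²·0.64 + 22.4²·0.87] + 2103.27 = 1407.72 + 2103.27 = 3510.99.
Reliability = 3510.99 / 4106.26 = 0.855.

0.855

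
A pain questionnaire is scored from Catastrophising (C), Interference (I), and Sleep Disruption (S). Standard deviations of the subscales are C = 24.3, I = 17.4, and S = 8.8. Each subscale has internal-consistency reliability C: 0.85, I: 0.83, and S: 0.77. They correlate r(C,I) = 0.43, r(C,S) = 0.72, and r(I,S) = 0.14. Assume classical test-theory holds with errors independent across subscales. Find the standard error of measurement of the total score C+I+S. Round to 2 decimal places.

12.56

Var(total) = 970.69 + 714.428 = 1685.12.
True-score variance = 812.836 + 714.428 = 1527.26, so reliability = 0.9063.
Error variance = 1685.12 − 1527.26 = 157.854; SEM = √157.854 = 12.56.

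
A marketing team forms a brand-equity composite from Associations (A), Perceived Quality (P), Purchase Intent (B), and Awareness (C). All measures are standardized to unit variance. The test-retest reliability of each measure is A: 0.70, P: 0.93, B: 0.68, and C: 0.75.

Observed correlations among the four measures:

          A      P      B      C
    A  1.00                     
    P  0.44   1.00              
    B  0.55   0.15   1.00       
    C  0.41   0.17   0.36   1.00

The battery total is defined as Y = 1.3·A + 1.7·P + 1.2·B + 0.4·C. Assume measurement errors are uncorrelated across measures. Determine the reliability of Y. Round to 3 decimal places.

Var(Y) = 1.3² + 1.7² + 1.2² + 0.4² + 2·[2.21·0.44 + 1.56·0.55 + 0.52·0.41 + 2.04·0.15 + 0.68·0.17 + 0.48·0.36] = 6.18 + 5.276 = 11.456.
Because errors are independent across components, Cov(Tᵢ,Tⱼ) = Cov(Xᵢ,Xⱼ); the off-diagonal part of the true-score variance is the same as above.
True-score variance = [1.3²·0.70 + 1.7²·0.93 + 1.2²·0.68 + 0.4²·0.75] + 5.276 = 4.9699 + 5.276 = 10.2459.
Reliability = 10.2459 / 11.456 = 0.894.

0.894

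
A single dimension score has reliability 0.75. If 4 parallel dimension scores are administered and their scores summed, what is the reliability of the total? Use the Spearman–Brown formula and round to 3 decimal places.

0.923

ρ_k = kρ / (1 + (k−1)ρ) = 4·0.75 / (1 + 3·0.75) = 3.000 / 3.250 = 0.923.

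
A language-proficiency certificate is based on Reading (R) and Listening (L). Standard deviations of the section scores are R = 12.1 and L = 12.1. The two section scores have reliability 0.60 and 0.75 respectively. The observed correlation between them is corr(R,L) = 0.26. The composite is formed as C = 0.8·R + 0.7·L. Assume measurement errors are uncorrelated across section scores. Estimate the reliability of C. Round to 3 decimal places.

Var(C) = 0.8²·12.1² + 0.7²·12.1² + 2·[0.56·12.1·12.1·0.26] = 165.443 + 42.6346 = 208.078.
Because errors are independent across components, Cov(Tᵢ,Tⱼ) = Cov(Xᵢ,Xⱼ); the off-diagonal part of the true-score variance is the same as above.
True-score variance = [0.8²·12.1²·0.60 + 0.7²·12.1²·0.75] + 42.6346 = 110.027 + 42.6346 = 152.662.
Reliability = 152.662 / 208.078 = 0.734.

0.734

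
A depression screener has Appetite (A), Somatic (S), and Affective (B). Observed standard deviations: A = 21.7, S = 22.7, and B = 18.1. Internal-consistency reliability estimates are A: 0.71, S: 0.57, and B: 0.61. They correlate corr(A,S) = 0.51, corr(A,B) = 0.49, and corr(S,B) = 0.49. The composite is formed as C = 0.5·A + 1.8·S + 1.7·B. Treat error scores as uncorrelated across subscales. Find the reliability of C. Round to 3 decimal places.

Var(C) = 0.5²·21.7² + 1.8²·22.7² + 1.7²·18.1² + 2·[0.9·21.7·22.7·0.51 + 0.85·21.7·18.1·0.49 + 3.06·22.7·18.1·0.49] = 2734.06 + 2011.49 = 4745.55.
With uncorrelated errors the cross-covariances are all true-score covariance, so they carry over unchanged; only the diagonal terms shrink to ρᵢσᵢ².
True-score variance = [0.5²·21.7²·0.71 + 1.8²·22.7²·0.57 + 1.7²·18.1²·0.61] + 2011.49 = 1612.76 + 2011.49 = 3624.26.
Reliability = 3624.26 / 4745.55 = 0.764.

0.764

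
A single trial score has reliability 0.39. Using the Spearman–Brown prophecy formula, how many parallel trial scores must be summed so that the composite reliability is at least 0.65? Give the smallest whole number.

k ≥ ρ*(1−ρ₁)/(ρ₁(1−ρ*)) = 0.65·0.61 / (0.39·0.35) = 2.905.
Smallest integer k = 3.

3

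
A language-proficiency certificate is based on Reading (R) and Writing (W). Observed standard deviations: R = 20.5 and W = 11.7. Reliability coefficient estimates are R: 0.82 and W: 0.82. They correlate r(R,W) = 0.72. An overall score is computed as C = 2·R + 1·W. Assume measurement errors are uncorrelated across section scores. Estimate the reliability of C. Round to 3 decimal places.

0.870

Var(C) = 2²·20.5² + 11.7² + 2·[2·20.5·11.7·0.72] = 1817.89 + 690.768 = 2508.66.
Because errors are independent across components, Cov(Tᵢ,Tⱼ) = Cov(Xᵢ,Xⱼ); the off-diagonal part of the true-score variance is the same as above.
True-score variance = [2²·20.5²·0.82 + 11.7²·0.82] + 690.768 = 1490.67 + 690.768 = 2181.44.
Reliability = 2181.44 / 2508.66 = 0.870.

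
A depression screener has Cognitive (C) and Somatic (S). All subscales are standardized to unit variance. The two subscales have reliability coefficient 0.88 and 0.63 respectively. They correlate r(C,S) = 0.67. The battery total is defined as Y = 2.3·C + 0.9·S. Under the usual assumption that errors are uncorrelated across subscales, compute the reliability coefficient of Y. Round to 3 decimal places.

0.895

Var(Y) = 2.3² + 0.9² + 2·[2.07·0.67] = 6.1 + 2.7738 = 8.8738.
Under uncorrelated errors the observed covariances equal the true-score covariances, so only the own-variance terms attenuate.
True-score variance = [2.3²·0.88 + 0.9²·0.63] + 2.7738 = 5.1655 + 2.7738 = 7.9393.
Reliability = 7.9393 / 8.8738 = 0.895.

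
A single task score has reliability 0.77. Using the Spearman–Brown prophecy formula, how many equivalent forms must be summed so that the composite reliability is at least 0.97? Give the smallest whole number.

10

k ≥ ρ*(1−ρ₁)/(ρ₁(1−ρ*)) = 0.97·0.23 / (0.77·0.03) = 9.658.
Smallest integer k = 10.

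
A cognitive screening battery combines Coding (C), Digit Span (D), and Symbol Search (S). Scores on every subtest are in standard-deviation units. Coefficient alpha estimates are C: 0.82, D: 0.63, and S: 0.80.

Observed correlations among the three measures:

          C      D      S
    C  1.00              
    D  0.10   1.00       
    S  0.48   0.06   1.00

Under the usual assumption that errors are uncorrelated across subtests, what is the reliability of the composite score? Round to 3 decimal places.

0.825

Var(C+D+S) = 3 + 2·[0.10 + 0.48 + 0.06] = 3 + 1.28 = 4.28.
With uncorrelated errors the cross-covariances are all true-score covariance, so they carry over unchanged; only the diagonal terms shrink to ρᵢσᵢ².
True-score variance = [0.82 + 0.63 + 0.80] + 1.28 = 2.25 + 1.28 = 3.53.
Reliability = 3.53 / 4.28 = 0.825.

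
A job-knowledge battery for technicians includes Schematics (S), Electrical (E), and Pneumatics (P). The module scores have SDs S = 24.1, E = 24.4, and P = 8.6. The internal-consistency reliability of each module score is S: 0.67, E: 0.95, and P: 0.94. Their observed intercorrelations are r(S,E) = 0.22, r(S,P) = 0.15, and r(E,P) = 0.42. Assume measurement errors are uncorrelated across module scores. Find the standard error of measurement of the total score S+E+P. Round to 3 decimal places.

Var(total) = 1250.13 + 497.181 = 1747.31.
True-score variance = 1024.26 + 497.181 = 1521.44, so reliability = 0.8707.
Error variance = 1747.31 − 1521.44 = 225.873; SEM = √225.873 = 15.029.

15.029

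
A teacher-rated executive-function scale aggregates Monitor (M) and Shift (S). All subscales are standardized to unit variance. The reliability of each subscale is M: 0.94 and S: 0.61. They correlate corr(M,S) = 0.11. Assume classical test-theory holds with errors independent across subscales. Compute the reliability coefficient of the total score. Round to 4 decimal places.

0.7973

Var(M+S) = 2 + 2·[0.11] = 2 + 0.22 = 2.22.
With uncorrelated errors the cross-covariances are all true-score covariance, so they carry over unchanged; only the diagonal terms shrink to ρᵢσᵢ².
True-score variance = [0.94 + 0.61] + 0.22 = 1.55 + 0.22 = 1.77.
Reliability = 1.77 / 2.22 = 0.7973.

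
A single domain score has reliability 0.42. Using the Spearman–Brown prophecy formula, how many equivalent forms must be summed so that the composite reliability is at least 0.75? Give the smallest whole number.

5

k ≥ ρ*(1−ρ₁)/(ρ₁(1−ρ*)) = 0.75·0.58 / (0.42·0.25) = 4.143.
Smallest integer k = 5.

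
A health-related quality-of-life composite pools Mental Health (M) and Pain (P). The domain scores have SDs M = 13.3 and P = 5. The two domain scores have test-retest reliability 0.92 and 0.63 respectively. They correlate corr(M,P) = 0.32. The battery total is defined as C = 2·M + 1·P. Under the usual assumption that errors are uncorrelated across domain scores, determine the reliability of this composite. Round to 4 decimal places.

Var(C) = 2²·13.3² + 5² + 2·[2·13.3·5·0.32] = 732.56 + 85.12 = 817.68.
Under uncorrelated errors the observed covariances equal the true-score covariances, so only the own-variance terms attenuate.
True-score variance = [2²·13.3²·0.92 + 5²·0.63] + 85.12 = 666.705 + 85.12 = 751.825.
Reliability = 751.825 / 817.68 = 0.9195.

0.9195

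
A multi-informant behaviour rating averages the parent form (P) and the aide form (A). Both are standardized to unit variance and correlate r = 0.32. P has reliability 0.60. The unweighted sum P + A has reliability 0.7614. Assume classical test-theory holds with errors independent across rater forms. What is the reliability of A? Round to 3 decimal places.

0.770

Var(P+A) = 2 + 2·0.32 = 2.640.
True-score variance = ρ_P + ρ_A + 2·0.32, so 0.7614 = (0.60 + ρ_A + 0.64) / 2.640.
ρ_A = 0.7614·2.640 − 0.60 − 0.64 = 0.770.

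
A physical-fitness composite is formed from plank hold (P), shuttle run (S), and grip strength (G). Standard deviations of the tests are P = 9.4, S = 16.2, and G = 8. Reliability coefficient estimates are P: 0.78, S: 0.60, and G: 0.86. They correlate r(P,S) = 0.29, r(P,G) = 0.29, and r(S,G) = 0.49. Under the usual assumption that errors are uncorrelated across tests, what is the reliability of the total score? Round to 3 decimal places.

Var(P+S+G) = 9.4² + 16.2² + 8² + 2·[9.4·16.2·0.29 + 9.4·8·0.29 + 16.2·8·0.49] = 414.8 + 258.946 = 673.746.
Under uncorrelated errors the observed covariances equal the true-score covariances, so only the own-variance terms attenuate.
True-score variance = [9.4²·0.78 + 16.2²·0.60 + 8²·0.86] + 258.946 = 281.425 + 258.946 = 540.371.
Reliability = 540.371 / 673.746 = 0.802.

0.802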